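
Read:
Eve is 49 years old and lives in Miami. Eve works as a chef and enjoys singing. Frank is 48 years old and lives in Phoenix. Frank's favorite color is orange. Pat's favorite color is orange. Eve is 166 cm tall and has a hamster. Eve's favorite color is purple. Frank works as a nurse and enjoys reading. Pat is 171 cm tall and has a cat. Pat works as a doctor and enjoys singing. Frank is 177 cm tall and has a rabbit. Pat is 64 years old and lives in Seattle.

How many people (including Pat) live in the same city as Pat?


Pat lives in Seattle. Count = 1

1


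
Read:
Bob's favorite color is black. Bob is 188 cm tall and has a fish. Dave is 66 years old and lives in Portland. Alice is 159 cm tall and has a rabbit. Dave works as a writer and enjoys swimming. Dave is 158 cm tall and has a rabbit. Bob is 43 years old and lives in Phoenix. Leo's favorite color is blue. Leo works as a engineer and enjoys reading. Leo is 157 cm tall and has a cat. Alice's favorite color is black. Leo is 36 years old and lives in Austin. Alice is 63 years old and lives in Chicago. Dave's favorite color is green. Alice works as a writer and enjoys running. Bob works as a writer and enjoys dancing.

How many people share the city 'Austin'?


Count: 1

1


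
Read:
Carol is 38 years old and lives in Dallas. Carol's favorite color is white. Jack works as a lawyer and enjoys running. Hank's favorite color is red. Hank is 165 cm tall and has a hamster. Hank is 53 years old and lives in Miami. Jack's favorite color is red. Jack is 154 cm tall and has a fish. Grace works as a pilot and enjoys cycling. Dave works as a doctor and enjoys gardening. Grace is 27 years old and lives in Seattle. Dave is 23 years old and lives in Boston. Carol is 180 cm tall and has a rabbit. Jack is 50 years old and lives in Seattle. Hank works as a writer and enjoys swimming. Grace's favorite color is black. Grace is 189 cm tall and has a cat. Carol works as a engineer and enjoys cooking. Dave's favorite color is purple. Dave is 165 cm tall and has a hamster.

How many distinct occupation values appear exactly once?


Unique occupation values: 5

5


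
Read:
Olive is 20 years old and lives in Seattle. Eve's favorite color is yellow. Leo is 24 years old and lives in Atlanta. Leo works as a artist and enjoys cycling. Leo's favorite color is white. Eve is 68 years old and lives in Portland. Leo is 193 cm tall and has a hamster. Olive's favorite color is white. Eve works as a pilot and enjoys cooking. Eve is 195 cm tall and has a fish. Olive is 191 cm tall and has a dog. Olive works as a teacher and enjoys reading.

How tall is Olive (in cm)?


Olive is 191 cm tall

191


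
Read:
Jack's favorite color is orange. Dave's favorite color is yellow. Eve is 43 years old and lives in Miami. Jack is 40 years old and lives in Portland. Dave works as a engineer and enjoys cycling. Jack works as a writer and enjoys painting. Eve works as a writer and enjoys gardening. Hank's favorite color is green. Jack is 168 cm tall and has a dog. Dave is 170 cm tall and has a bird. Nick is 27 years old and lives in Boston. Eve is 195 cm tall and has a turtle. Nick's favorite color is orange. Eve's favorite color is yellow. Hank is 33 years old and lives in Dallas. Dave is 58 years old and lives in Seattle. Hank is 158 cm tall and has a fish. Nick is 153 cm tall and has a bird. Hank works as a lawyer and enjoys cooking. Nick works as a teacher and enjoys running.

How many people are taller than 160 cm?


Taller than 160: 3

3


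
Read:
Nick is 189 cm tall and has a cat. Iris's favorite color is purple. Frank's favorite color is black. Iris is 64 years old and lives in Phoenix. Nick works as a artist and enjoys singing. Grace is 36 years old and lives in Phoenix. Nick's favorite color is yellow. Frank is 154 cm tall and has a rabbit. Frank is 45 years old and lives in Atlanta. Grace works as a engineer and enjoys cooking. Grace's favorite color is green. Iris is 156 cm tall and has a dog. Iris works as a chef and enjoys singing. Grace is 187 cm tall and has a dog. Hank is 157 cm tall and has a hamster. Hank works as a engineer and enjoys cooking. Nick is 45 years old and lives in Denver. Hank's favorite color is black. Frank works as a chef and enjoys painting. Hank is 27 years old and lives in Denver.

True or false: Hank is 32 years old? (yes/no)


Hank is actually 27. no

no


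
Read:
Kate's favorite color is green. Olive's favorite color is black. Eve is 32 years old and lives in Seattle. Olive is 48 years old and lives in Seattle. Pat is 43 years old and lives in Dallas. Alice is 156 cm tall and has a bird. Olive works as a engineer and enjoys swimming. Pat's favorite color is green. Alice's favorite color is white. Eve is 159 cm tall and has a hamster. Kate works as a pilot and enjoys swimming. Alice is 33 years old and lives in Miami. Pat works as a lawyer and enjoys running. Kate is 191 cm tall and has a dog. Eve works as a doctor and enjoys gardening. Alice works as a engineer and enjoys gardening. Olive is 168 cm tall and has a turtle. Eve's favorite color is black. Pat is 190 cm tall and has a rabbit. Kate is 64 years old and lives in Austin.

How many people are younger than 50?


Filter: 4

4


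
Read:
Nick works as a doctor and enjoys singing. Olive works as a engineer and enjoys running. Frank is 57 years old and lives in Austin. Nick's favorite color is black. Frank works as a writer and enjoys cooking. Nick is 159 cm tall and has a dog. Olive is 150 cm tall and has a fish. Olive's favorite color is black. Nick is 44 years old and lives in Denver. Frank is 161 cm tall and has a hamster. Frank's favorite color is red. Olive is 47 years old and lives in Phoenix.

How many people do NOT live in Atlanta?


Not in Atlanta: 3

3


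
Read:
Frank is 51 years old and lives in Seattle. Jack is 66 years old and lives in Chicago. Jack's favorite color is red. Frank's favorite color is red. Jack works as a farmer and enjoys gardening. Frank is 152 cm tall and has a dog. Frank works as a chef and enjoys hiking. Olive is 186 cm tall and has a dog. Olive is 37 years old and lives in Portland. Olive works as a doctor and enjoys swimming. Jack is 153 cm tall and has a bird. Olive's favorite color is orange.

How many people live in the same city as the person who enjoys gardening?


Person with hobby gardening is Jack, city Chicago. Count = 1

1


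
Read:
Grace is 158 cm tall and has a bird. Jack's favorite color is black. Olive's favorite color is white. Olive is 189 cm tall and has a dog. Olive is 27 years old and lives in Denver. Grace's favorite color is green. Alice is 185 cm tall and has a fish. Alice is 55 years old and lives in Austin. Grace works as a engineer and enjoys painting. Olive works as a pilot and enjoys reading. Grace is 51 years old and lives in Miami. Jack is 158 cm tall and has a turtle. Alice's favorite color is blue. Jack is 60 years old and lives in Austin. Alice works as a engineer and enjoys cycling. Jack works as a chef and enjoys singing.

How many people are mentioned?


People: Alice, Grace, Olive, Jack. Count = 4

4


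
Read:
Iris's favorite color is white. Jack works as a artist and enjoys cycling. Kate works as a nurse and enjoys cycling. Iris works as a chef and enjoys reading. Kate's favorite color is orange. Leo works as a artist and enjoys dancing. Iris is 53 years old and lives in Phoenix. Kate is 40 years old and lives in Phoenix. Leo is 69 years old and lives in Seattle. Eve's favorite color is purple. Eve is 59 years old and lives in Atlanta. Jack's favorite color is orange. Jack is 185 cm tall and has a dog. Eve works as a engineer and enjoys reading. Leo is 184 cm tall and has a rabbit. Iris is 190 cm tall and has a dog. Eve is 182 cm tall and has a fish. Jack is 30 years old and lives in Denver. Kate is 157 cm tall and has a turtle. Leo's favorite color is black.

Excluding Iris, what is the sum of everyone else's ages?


Sum (excluding Iris): 198

198


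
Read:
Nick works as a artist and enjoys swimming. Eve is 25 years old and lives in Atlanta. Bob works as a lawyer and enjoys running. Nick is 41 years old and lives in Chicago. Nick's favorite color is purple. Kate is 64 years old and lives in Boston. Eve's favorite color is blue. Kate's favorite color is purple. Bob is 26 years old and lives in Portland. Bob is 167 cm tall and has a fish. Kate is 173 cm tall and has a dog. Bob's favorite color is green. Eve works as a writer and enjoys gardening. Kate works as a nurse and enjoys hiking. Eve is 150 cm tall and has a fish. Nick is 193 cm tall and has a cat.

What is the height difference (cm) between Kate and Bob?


|173 - 167| = 6

6


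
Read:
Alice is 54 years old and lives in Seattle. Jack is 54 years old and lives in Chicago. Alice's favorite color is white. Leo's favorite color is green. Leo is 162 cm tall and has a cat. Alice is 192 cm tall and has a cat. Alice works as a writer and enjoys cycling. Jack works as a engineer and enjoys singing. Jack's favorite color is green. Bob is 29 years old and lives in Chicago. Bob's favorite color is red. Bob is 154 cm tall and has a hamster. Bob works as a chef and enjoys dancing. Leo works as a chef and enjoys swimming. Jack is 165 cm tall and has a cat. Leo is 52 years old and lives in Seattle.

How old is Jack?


Jack is 54 years old

54


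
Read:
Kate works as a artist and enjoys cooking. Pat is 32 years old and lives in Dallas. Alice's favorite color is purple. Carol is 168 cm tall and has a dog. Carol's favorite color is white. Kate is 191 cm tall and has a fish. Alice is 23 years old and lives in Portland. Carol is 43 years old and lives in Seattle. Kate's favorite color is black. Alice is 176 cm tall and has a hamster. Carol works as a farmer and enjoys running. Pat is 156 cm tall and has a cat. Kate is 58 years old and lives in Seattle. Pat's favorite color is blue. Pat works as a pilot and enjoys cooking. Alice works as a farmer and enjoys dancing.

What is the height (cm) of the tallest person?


Tallest: Kate at 191 cm

191


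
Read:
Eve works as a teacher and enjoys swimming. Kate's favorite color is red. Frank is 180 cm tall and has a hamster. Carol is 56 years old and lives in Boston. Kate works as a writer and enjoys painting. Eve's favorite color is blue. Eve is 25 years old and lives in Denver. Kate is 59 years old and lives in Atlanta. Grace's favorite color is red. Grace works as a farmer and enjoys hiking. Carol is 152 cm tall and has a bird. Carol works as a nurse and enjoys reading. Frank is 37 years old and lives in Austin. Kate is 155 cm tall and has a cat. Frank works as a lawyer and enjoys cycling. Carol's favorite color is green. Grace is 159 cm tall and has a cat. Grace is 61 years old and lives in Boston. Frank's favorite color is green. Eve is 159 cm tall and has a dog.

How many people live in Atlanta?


Count in Atlanta: 1

1


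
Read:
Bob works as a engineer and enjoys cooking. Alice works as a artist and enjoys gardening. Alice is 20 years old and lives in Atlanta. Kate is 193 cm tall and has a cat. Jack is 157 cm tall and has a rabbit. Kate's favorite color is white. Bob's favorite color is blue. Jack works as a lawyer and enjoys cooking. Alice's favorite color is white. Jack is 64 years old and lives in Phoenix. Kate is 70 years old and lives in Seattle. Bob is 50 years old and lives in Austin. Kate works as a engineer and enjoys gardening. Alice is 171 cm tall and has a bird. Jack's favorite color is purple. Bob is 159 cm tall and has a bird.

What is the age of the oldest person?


Oldest: Kate at 70

70


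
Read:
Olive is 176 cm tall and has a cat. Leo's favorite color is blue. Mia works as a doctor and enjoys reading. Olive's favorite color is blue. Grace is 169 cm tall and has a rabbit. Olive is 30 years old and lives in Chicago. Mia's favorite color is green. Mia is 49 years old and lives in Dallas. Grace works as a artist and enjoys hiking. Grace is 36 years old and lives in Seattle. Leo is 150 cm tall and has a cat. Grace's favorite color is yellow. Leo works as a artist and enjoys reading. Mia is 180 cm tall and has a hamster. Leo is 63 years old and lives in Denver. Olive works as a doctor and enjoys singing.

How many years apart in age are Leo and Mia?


63 vs 49, diff = 14

14


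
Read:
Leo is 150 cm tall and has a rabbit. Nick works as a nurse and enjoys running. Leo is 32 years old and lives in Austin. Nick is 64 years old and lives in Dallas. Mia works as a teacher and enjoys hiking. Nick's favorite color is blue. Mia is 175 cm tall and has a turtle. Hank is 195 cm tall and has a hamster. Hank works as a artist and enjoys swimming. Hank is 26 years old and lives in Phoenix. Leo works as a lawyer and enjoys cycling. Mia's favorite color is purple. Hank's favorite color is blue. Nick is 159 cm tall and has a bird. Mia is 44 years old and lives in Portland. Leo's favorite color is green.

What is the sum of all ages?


26+64+32+44 = 166

166


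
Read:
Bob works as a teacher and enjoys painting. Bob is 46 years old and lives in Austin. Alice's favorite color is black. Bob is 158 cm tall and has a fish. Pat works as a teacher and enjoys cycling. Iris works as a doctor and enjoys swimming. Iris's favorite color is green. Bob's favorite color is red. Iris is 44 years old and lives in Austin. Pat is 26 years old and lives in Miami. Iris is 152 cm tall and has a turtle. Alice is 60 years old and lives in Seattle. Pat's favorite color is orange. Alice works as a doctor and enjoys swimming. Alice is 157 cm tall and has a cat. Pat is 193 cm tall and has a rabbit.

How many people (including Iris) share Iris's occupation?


Iris is a doctor. Count = 2

2


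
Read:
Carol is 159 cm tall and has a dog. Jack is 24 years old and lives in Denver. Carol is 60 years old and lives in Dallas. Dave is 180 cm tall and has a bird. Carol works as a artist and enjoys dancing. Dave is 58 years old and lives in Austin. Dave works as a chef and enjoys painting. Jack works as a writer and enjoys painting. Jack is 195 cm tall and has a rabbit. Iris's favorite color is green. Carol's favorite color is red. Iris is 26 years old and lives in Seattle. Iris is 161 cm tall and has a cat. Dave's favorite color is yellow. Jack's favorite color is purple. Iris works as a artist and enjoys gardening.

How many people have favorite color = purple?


Count: 1

1


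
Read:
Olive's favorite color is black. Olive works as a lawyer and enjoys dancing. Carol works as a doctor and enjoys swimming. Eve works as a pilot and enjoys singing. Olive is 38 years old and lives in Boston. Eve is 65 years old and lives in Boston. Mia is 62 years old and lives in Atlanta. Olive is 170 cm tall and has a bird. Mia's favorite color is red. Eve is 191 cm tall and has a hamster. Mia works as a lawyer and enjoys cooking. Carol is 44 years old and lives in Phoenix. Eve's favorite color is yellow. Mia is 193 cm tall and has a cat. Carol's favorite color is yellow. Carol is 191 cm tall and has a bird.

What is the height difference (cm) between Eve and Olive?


|191 - 170| = 21

21


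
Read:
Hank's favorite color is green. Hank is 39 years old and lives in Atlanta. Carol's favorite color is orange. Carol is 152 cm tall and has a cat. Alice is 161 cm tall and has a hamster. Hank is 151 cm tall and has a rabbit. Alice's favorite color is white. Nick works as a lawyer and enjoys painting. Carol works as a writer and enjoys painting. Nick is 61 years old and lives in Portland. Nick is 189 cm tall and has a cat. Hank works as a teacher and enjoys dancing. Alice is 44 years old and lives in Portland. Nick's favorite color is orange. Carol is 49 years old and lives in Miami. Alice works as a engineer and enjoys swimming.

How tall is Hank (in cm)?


Hank is 151 cm tall

151


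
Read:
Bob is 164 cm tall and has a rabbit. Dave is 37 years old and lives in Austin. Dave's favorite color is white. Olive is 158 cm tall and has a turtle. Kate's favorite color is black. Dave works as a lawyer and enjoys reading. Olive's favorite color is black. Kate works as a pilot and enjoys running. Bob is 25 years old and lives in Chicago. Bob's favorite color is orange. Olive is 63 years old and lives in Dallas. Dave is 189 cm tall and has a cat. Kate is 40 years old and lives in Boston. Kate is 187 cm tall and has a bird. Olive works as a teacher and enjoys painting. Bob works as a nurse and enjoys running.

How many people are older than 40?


Filter: 1

1


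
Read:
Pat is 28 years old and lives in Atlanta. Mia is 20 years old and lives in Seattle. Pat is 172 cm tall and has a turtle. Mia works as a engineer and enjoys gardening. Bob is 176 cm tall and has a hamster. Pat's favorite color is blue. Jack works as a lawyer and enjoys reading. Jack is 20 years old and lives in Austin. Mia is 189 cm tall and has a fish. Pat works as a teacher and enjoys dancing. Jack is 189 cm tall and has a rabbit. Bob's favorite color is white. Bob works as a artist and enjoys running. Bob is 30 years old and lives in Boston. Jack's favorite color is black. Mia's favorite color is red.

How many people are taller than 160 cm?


Taller than 160: 4

4


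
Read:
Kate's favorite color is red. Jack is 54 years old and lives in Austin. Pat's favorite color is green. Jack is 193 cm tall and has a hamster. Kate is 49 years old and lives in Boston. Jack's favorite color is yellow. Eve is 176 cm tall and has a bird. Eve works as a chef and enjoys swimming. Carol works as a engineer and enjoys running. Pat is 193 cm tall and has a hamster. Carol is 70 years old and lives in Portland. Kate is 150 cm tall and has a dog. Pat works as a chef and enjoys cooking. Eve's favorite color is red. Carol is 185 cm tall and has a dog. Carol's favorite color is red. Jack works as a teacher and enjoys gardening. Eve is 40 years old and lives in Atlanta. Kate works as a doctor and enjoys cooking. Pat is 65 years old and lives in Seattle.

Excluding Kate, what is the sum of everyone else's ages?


Sum (excluding Kate): 229

229


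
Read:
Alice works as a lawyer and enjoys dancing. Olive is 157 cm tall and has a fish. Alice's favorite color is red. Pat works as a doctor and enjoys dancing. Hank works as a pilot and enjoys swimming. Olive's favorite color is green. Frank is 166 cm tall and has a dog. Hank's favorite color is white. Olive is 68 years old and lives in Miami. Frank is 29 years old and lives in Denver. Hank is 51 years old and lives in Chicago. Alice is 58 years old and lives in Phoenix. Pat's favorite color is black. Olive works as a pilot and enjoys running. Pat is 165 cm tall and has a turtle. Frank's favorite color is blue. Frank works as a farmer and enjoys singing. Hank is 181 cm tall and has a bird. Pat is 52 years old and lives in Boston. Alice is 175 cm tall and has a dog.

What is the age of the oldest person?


Oldest: Olive at 68

68


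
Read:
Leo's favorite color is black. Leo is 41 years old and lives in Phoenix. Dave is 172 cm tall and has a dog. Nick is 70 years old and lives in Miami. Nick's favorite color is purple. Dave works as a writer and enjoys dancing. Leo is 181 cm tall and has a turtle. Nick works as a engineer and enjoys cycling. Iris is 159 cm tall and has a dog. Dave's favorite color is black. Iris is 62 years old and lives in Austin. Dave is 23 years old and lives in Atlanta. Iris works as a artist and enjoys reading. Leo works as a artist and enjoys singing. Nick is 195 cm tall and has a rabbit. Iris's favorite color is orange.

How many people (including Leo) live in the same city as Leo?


Leo lives in Phoenix. Count = 1

1


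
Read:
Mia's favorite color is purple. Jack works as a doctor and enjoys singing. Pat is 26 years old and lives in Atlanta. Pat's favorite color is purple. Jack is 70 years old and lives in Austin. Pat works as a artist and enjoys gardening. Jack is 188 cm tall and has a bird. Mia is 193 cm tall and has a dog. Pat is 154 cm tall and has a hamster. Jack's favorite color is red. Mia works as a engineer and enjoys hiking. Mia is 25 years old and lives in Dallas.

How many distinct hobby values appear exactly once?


Unique hobby values: 3

3


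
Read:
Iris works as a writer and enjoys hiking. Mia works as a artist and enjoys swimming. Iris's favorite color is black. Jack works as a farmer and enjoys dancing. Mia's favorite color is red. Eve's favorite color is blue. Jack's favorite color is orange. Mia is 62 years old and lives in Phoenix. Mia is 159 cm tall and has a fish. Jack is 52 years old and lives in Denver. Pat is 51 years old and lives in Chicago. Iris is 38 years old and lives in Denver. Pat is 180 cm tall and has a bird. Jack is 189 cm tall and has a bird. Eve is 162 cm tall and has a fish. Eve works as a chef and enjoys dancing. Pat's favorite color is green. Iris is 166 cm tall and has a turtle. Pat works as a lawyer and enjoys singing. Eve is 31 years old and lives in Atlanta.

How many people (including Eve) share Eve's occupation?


Eve is a chef. Count = 1

1


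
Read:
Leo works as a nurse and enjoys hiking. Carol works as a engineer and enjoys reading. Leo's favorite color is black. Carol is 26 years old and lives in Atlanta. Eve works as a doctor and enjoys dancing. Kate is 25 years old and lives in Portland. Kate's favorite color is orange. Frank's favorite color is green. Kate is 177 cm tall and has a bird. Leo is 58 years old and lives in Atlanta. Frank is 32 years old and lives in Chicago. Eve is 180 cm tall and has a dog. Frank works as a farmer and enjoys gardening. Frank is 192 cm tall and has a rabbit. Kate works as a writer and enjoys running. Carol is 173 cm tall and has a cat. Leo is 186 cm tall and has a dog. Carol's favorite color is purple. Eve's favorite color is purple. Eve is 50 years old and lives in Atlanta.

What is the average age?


Sum=191, n=5, avg=38.2

38.2


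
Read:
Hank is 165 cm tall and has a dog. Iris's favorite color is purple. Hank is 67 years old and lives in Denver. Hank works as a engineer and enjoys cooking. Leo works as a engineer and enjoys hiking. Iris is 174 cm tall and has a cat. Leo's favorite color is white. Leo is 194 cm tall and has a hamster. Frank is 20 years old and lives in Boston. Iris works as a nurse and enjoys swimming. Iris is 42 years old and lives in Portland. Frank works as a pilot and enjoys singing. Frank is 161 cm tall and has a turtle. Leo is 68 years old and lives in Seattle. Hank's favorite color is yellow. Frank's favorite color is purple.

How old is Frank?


Frank is 20 years old

20


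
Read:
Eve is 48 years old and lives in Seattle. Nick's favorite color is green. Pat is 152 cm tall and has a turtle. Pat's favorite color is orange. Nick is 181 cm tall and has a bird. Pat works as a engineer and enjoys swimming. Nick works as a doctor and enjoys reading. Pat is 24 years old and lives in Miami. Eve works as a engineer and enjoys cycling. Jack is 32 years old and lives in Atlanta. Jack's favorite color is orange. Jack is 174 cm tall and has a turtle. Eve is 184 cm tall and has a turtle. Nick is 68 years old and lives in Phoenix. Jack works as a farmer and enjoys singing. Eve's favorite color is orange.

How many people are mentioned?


People: Eve, Jack, Nick, Pat. Count = 4

4


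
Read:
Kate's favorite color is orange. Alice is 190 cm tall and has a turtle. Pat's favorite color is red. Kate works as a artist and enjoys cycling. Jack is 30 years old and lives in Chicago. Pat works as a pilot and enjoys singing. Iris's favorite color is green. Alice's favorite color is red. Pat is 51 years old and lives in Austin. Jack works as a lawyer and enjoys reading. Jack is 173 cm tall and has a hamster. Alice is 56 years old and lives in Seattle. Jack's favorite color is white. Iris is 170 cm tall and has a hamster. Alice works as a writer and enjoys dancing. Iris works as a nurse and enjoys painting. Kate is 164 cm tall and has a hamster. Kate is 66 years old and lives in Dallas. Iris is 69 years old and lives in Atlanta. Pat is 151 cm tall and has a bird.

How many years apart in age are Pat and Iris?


51 vs 69, diff = 18

18


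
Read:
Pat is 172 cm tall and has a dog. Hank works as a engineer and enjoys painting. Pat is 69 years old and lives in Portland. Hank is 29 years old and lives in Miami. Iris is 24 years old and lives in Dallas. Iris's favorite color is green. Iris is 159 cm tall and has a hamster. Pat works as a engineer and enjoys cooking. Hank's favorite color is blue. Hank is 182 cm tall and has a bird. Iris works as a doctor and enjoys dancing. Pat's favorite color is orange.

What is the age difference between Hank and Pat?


|29 - 69| = 40

40


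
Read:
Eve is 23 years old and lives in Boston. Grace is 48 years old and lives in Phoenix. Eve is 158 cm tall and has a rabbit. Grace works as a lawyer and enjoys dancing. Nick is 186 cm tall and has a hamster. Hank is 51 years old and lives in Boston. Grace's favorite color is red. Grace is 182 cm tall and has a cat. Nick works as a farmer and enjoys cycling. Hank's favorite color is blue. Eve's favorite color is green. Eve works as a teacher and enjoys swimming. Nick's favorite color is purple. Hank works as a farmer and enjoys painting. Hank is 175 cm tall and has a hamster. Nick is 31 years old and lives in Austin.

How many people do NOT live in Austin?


Not in Austin: 3

3


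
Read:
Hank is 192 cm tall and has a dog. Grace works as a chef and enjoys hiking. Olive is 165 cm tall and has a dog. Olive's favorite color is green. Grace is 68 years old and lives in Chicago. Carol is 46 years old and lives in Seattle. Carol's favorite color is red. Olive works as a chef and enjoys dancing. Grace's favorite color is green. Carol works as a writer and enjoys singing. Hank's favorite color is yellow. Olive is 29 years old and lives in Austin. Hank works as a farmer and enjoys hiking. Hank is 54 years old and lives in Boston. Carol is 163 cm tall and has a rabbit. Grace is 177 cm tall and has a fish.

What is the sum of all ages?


68+29+46+54 = 197

197


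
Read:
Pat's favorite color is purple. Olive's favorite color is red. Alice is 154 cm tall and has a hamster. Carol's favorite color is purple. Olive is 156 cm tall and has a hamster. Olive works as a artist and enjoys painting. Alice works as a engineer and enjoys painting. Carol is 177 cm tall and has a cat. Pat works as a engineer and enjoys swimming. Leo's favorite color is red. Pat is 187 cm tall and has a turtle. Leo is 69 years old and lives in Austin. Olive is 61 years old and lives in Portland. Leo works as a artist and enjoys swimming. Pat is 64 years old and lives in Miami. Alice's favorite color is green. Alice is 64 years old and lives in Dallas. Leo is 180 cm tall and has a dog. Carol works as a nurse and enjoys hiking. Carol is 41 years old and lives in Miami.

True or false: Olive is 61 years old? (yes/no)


Olive is actually 61. yes

yes


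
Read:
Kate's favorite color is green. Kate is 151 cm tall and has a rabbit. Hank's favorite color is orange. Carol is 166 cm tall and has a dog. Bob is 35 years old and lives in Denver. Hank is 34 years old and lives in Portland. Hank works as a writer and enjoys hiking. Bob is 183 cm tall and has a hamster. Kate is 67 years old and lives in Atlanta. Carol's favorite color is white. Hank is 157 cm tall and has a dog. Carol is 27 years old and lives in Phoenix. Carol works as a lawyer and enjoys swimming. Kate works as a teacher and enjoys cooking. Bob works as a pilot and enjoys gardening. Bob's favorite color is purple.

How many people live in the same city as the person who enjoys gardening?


Person with hobby gardening is Bob, city Denver. Count = 1

1


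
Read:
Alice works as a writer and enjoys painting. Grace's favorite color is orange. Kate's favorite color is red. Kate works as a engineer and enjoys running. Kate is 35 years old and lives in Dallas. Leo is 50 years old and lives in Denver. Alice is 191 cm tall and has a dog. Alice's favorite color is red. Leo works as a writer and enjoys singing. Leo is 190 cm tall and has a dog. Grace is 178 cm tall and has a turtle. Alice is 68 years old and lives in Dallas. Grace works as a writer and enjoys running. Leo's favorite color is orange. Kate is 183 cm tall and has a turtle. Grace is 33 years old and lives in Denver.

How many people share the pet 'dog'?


Count: 2

2


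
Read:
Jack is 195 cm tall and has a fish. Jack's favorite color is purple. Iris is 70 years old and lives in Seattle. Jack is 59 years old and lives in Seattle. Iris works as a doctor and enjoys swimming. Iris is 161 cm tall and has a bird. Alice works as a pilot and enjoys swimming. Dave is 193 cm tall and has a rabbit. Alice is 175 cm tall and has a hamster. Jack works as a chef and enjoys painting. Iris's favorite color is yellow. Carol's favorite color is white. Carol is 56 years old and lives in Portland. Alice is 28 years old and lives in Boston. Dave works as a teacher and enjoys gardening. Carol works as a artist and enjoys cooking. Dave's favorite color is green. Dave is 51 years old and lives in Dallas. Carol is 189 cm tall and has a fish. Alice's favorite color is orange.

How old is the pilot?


The pilot is Alice, age 28

28


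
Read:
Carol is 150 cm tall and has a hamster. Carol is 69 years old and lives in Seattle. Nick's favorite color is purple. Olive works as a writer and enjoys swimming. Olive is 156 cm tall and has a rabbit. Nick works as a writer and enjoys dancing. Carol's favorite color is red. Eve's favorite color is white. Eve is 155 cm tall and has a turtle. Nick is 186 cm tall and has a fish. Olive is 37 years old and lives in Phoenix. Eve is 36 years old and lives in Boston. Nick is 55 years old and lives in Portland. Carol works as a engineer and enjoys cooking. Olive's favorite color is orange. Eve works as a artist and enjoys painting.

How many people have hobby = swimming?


Count: 1

1


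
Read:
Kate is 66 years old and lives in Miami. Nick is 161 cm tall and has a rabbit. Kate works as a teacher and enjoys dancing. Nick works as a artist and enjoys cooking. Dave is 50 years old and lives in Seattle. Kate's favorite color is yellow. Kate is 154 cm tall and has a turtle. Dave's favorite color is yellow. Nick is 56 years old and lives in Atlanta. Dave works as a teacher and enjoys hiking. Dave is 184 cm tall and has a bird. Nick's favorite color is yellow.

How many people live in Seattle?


Count in Seattle: 1

1


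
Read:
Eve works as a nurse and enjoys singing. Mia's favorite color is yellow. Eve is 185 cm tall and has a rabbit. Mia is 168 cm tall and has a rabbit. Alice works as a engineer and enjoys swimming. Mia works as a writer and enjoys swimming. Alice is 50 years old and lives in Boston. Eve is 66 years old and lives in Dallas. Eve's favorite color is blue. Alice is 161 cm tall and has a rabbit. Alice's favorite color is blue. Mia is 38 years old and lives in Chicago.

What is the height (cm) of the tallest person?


Tallest: Eve at 185 cm

185


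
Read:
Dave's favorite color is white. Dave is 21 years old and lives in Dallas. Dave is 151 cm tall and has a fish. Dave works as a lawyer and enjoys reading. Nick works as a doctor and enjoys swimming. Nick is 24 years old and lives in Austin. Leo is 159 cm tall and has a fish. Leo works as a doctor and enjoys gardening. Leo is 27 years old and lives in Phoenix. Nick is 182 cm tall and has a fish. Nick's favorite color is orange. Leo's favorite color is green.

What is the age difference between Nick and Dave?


|24 - 21| = 3

3


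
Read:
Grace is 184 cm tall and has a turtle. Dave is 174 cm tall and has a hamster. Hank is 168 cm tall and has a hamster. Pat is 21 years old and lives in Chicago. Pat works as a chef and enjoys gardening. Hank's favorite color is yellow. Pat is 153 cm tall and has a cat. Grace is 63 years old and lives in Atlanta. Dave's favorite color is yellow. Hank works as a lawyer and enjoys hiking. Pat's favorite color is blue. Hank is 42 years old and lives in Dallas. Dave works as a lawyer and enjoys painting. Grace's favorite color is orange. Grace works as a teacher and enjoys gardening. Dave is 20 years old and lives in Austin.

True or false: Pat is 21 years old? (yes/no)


Pat is actually 21. yes

yes


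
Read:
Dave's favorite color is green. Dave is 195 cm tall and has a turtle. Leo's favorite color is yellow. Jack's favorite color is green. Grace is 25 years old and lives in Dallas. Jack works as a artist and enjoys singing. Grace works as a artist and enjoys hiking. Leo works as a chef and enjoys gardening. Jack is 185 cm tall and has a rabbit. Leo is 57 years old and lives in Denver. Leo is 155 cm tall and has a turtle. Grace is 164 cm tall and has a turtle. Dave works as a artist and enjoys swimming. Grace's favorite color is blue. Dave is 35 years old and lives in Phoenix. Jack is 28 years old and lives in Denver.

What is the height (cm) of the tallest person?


Tallest: Dave at 195 cm

195


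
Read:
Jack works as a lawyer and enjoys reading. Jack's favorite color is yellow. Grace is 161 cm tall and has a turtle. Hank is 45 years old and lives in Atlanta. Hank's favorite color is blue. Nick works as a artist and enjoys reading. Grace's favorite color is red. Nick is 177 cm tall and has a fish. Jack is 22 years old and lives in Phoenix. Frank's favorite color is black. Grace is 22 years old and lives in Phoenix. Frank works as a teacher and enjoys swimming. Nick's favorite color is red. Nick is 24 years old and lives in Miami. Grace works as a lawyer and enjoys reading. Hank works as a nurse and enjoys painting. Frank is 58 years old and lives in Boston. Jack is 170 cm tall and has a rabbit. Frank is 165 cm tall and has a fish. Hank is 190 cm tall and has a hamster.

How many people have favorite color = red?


Count: 2

2


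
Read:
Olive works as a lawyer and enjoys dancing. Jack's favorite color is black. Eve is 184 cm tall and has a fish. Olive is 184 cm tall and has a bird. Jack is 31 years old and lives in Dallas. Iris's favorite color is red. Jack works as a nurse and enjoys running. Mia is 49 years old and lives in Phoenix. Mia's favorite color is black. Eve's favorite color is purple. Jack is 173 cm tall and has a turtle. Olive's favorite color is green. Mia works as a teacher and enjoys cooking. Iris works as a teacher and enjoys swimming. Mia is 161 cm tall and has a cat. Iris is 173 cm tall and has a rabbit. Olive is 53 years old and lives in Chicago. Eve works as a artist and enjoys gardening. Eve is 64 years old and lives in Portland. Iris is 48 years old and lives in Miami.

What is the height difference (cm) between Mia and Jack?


|161 - 173| = 12

12


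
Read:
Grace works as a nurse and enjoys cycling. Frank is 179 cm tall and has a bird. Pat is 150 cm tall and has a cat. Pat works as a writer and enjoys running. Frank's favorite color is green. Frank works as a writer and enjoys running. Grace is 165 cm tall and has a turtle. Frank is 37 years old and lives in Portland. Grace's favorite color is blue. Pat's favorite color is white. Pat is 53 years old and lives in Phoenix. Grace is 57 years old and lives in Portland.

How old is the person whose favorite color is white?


Person with favorite color=white is Pat, age 53

53


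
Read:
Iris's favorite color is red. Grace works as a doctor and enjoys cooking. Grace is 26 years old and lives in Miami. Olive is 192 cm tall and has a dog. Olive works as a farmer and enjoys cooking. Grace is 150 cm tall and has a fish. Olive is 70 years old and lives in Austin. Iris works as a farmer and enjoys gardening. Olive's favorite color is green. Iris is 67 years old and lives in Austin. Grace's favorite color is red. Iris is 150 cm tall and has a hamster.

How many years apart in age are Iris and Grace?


67 vs 26, diff = 41

41


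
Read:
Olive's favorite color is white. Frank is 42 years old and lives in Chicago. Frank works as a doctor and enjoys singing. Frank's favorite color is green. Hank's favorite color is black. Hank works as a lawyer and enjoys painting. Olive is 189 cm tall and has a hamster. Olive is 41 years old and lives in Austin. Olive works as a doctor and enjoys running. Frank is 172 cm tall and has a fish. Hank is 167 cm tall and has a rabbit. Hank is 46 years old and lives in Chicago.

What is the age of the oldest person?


Oldest: Hank at 46

46


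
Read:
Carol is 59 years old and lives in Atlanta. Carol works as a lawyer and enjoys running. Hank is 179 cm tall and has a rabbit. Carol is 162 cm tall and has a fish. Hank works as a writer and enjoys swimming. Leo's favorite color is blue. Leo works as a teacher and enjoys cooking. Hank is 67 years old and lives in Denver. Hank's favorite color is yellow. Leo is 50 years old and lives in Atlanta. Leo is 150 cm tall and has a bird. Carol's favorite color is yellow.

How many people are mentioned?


People: Hank, Leo, Carol. Count = 3

3


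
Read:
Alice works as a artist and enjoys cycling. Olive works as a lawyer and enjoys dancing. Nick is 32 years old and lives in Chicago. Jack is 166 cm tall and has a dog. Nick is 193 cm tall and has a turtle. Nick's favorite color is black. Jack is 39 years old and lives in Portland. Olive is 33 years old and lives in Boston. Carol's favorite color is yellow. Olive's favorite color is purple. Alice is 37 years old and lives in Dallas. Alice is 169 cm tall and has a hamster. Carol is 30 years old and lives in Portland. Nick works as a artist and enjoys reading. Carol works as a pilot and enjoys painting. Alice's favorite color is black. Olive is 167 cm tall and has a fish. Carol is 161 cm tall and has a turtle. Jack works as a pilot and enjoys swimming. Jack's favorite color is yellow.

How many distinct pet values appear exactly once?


Unique pet values: 3

3


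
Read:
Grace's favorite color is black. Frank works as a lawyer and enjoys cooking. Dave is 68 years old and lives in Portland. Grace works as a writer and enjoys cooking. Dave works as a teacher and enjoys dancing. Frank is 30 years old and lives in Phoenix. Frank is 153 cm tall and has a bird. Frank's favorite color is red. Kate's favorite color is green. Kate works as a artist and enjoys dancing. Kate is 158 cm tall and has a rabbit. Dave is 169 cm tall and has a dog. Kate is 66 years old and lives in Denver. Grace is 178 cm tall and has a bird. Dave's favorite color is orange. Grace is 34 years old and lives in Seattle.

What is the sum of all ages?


66+30+34+68 = 198

198


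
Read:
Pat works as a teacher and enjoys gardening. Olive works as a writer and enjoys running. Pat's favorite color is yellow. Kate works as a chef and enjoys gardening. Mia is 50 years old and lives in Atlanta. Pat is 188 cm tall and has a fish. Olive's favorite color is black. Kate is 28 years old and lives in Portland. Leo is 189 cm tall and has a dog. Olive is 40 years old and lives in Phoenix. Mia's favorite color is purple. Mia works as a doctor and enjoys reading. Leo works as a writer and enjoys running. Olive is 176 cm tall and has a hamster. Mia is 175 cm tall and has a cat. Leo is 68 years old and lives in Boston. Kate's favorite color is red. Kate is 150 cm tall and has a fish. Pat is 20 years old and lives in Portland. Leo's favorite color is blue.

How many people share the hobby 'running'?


Count: 2

2


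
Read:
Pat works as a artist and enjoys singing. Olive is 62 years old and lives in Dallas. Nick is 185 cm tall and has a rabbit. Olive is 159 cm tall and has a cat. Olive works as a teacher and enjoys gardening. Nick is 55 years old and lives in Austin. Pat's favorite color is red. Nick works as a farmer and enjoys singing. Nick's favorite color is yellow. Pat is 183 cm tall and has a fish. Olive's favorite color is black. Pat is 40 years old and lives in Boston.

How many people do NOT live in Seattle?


Not in Seattle: 3

3


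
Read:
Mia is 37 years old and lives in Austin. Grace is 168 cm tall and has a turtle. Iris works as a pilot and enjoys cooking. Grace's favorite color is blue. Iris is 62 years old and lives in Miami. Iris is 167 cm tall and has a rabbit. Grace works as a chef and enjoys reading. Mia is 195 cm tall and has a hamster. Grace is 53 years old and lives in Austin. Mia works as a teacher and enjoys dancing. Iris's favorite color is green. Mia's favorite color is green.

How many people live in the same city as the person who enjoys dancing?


Person with hobby dancing is Mia, city Austin. Count = 2

2
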